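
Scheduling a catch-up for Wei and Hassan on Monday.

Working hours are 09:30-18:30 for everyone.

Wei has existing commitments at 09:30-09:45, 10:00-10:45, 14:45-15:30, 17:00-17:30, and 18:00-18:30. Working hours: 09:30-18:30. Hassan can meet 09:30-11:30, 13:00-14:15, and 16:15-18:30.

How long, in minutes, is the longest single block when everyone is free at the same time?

75 minutes

Wei free within 09:30–18:30: 09:45–10:00, 10:45–14:45, 15:30–17:00, 17:30–18:00.
Wei ∩ Hassan: 09:45–10:00, 10:45–11:30, 13:00–14:15, 16:15–17:00, 17:30–18:00.
Common window lengths: 15, 45, 75, 45, 30 min; longest is 75.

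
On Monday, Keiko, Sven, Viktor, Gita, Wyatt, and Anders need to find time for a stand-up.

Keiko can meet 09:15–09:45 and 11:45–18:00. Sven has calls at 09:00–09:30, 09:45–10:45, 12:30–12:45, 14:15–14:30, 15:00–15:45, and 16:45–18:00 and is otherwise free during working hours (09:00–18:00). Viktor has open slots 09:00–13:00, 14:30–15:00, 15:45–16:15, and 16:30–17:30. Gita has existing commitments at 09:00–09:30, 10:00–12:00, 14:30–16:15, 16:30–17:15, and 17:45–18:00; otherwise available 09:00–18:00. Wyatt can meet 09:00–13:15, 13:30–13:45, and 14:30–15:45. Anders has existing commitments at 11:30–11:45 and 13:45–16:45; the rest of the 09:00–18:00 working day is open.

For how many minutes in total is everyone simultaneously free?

Sven free within 09:00–18:00: 09:30–09:45, 10:45–12:30, 12:45–14:15, 14:30–15:00, 15:45–16:45.
Gita free within 09:00–18:00: 09:30–10:00, 12:00–14:30, 16:15–16:30, 17:15–17:45.
Anders free within 09:00–18:00: 09:00–11:30, 11:45–13:45, 16:45–18:00.
Keiko ∩ Sven: 09:30–09:45, 11:45–12:30, 12:45–14:15, 14:30–15:00, 15:45–16:45.
Keiko ∩ Sven ∩ Viktor: 09:30–09:45, 11:45–12:30, 12:45–13:00, 14:30–15:00, 15:45–16:15, 16:30–16:45.
Keiko ∩ Sven ∩ Viktor ∩ Gita: 09:30–09:45, 12:00–12:30, 12:45–13:00.
Keiko ∩ Sven ∩ Viktor ∩ Gita ∩ Wyatt: 09:30–09:45, 12:00–12:30, 12:45–13:00.
Keiko ∩ Sven ∩ Viktor ∩ Gita ∩ Wyatt ∩ Anders: 09:30–09:45, 12:00–12:30, 12:45–13:00.
Total common minutes: 15 + 30 + 15 = 60.

60 minutes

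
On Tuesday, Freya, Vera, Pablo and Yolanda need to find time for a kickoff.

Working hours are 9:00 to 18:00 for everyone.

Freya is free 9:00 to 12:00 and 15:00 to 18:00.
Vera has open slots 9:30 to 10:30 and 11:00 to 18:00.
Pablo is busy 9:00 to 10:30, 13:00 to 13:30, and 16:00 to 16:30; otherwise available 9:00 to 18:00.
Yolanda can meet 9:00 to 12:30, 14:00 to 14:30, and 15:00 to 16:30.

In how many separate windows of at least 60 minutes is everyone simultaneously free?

Pablo free within 09:00–18:00: 10:30–13:00, 13:30–16:00, 16:30–18:00.
Freya ∩ Vera: 09:30–10:30, 11:00–12:00, 15:00–18:00.
Freya ∩ Vera ∩ Pablo: 11:00–12:00, 15:00–16:00, 16:30–18:00.
Freya ∩ Vera ∩ Pablo ∩ Yolanda: 11:00–12:00, 15:00–16:00.
Windows ≥ 60 min: 11:00–12:00, 15:00–16:00.
That's 2 windows.

2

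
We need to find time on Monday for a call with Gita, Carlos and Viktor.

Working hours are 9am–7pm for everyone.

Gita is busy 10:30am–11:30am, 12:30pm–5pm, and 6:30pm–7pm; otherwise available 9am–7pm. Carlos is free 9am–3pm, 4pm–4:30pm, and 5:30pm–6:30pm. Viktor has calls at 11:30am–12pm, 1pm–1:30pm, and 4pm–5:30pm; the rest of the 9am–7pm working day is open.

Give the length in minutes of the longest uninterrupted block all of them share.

90 minutes

Gita free within 09:00–19:00: 09:00–10:30, 11:30–12:30, 17:00–18:30.
Viktor free within 09:00–19:00: 09:00–11:30, 12:00–13:00, 13:30–16:00, 17:30–19:00.
Gita ∩ Carlos: 09:00–10:30, 11:30–12:30, 17:30–18:30.
Gita ∩ Carlos ∩ Viktor: 09:00–10:30, 12:00–12:30, 17:30–18:30.
Common window lengths: 90, 30, 60 min; longest is 90.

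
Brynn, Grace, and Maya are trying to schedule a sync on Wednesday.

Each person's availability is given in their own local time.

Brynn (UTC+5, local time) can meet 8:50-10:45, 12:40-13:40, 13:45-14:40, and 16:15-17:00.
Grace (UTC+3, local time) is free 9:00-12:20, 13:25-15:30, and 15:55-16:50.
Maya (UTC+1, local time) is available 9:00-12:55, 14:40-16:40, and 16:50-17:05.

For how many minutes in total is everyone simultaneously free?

115 minutes

Brynn → UTC: 03:50–05:45, 07:40–08:40, 08:45–09:40, 11:15–12:00.
Grace → UTC: 06:00–09:20, 10:25–12:30, 12:55–13:50.
Maya → UTC: 08:00–11:55, 13:40–15:40, 15:50–16:05.
Brynn ∩ Grace: 07:40–08:40, 08:45–09:20, 11:15–12:00.
Brynn ∩ Grace ∩ Maya: 08:00–08:40, 08:45–09:20, 11:15–11:55.
Total common minutes: 40 + 35 + 40 = 115.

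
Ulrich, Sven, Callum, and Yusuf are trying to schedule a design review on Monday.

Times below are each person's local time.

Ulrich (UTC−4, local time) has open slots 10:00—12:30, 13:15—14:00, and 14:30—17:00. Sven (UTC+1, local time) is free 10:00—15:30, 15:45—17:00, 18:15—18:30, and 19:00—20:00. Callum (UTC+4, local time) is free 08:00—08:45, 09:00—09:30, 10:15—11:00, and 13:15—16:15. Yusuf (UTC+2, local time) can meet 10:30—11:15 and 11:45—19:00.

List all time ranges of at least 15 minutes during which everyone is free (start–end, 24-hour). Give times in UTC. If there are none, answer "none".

Ulrich → UTC: 14:00–16:30, 17:15–18:00, 18:30–21:00.
Sven → UTC: 09:00–14:30, 14:45–16:00, 17:15–17:30, 18:00–19:00.
Callum → UTC: 04:00–04:45, 05:00–05:30, 06:15–07:00, 09:15–12:15.
Yusuf → UTC: 08:30–09:15, 09:45–17:00.
Ulrich ∩ Sven: 14:00–14:30, 14:45–16:00, 17:15–17:30, 18:30–19:00.
Ulrich ∩ Sven ∩ Callum: (none).
Ulrich ∩ Sven ∩ Callum ∩ Yusuf: (none).
Windows ≥ 15 min: (none).

none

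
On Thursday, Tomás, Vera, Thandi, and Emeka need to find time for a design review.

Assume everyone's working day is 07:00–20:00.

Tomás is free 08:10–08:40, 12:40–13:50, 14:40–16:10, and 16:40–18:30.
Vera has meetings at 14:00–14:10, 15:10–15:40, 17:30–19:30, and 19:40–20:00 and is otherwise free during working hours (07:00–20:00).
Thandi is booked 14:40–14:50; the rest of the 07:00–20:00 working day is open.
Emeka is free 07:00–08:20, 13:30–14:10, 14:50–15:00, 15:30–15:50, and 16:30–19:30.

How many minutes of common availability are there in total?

100 minutes

Vera free within 07:00–20:00: 07:00–14:00, 14:10–15:10, 15:40–17:30, 19:30–19:40.
Thandi free within 07:00–20:00: 07:00–14:40, 14:50–20:00.
Tomás ∩ Vera: 08:10–08:40, 12:40–13:50, 14:40–15:10, 15:40–16:10, 16:40–17:30.
Tomás ∩ Vera ∩ Thandi: 08:10–08:40, 12:40–13:50, 14:50–15:10, 15:40–16:10, 16:40–17:30.
Tomás ∩ Vera ∩ Thandi ∩ Emeka: 08:10–08:20, 13:30–13:50, 14:50–15:00, 15:40–15:50, 16:40–17:30.
Total common minutes: 10 + 20 + 10 + 10 + 50 = 100.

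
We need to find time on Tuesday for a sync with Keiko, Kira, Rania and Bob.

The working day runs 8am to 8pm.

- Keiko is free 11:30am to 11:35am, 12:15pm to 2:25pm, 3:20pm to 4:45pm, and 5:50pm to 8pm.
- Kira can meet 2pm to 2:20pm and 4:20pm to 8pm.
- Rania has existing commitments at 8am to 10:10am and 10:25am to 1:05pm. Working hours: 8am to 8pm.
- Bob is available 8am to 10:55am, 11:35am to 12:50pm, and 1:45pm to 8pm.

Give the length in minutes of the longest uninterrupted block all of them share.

Rania free within 08:00–20:00: 10:10–10:25, 13:05–20:00.
Keiko ∩ Kira: 14:00–14:20, 16:20–16:45, 17:50–20:00.
Keiko ∩ Kira ∩ Rania: 14:00–14:20, 16:20–16:45, 17:50–20:00.
Keiko ∩ Kira ∩ Rania ∩ Bob: 14:00–14:20, 16:20–16:45, 17:50–20:00.
Common window lengths: 20, 25, 130 min; longest is 130.

130 minutes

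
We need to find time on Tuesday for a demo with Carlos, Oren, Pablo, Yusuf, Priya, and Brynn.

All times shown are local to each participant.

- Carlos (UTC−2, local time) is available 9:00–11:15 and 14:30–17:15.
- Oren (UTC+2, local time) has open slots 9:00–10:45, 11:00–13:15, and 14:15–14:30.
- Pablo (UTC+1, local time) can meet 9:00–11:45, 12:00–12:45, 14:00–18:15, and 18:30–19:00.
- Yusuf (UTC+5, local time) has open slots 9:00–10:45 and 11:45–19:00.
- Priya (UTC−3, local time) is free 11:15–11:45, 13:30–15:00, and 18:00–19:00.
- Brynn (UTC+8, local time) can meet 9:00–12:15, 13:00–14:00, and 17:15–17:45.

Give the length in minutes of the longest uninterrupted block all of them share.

0 minutes

Carlos → UTC: 11:00–13:15, 16:30–19:15.
Oren → UTC: 07:00–08:45, 09:00–11:15, 12:15–12:30.
Pablo → UTC: 08:00–10:45, 11:00–11:45, 13:00–17:15, 17:30–18:00.
Yusuf → UTC: 04:00–05:45, 06:45–14:00.
Priya → UTC: 14:15–14:45, 16:30–18:00, 21:00–22:00.
Brynn → UTC: 01:00–04:15, 05:00–06:00, 09:15–09:45.
Carlos ∩ Oren: 11:00–11:15, 12:15–12:30.
Carlos ∩ Oren ∩ Pablo: 11:00–11:15.
Carlos ∩ Oren ∩ Pablo ∩ Yusuf: 11:00–11:15.
Carlos ∩ Oren ∩ Pablo ∩ Yusuf ∩ Priya: (none).
Carlos ∩ Oren ∩ Pablo ∩ Yusuf ∩ Priya ∩ Brynn: (none).
No common window.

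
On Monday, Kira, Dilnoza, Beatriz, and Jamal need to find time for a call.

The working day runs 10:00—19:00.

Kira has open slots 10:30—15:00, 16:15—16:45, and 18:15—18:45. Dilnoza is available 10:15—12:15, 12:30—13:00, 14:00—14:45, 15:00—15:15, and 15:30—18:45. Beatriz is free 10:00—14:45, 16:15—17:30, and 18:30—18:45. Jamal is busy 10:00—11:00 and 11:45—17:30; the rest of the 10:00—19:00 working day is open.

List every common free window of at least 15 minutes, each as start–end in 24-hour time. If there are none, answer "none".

Jamal free within 10:00–19:00: 11:00–11:45, 17:30–19:00.
Kira ∩ Dilnoza: 10:30–12:15, 12:30–13:00, 14:00–14:45, 16:15–16:45, 18:15–18:45.
Kira ∩ Dilnoza ∩ Beatriz: 10:30–12:15, 12:30–13:00, 14:00–14:45, 16:15–16:45, 18:30–18:45.
Kira ∩ Dilnoza ∩ Beatriz ∩ Jamal: 11:00–11:45, 18:30–18:45.
Windows ≥ 15 min: 11:00–11:45, 18:30–18:45.

11:00–11:45, 18:30–18:45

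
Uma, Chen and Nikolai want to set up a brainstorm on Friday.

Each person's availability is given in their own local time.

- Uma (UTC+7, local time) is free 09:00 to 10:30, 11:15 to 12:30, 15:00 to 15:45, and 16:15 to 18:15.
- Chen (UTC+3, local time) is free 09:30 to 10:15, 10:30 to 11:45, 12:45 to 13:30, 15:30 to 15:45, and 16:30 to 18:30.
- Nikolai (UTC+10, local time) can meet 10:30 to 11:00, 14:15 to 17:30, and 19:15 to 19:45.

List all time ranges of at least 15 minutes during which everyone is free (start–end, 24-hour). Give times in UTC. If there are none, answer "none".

none

Uma → UTC: 02:00–03:30, 04:15–05:30, 08:00–08:45, 09:15–11:15.
Chen → UTC: 06:30–07:15, 07:30–08:45, 09:45–10:30, 12:30–12:45, 13:30–15:30.
Nikolai → UTC: 00:30–01:00, 04:15–07:30, 09:15–09:45.
Uma ∩ Chen: 08:00–08:45, 09:45–10:30.
Uma ∩ Chen ∩ Nikolai: (none).
Windows ≥ 15 min: (none).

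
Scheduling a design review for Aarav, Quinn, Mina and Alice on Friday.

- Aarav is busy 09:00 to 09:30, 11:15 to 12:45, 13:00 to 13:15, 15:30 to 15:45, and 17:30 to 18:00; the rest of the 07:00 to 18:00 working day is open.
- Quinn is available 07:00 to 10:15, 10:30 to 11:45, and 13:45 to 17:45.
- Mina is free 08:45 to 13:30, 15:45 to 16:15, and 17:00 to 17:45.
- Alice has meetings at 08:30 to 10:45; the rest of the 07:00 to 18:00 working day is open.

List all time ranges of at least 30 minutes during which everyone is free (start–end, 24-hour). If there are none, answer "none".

10:45–11:15, 15:45–16:15, 17:00–17:30

Aarav free within 07:00–18:00: 07:00–09:00, 09:30–11:15, 12:45–13:00, 13:15–15:30, 15:45–17:30.
Alice free within 07:00–18:00: 07:00–08:30, 10:45–18:00.
Aarav ∩ Quinn: 07:00–09:00, 09:30–10:15, 10:30–11:15, 13:45–15:30, 15:45–17:30.
Aarav ∩ Quinn ∩ Mina: 08:45–09:00, 09:30–10:15, 10:30–11:15, 15:45–16:15, 17:00–17:30.
Aarav ∩ Quinn ∩ Mina ∩ Alice: 10:45–11:15, 15:45–16:15, 17:00–17:30.
Windows ≥ 30 min: 10:45–11:15, 15:45–16:15, 17:00–17:30.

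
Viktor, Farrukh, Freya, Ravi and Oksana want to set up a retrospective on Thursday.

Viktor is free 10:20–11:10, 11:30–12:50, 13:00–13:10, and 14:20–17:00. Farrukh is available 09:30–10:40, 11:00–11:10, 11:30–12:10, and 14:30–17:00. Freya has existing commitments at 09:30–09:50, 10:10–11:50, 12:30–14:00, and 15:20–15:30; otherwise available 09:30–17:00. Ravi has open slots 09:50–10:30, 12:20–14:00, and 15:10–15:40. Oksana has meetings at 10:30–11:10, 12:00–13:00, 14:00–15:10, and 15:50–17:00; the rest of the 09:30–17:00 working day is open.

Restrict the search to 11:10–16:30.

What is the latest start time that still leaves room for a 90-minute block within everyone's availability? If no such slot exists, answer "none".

Freya free within 09:30–17:00: 09:50–10:10, 11:50–12:30, 14:00–15:20, 15:30–17:00.
Oksana free within 09:30–17:00: 09:30–10:30, 11:10–12:00, 13:00–14:00, 15:10–15:50.
Viktor ∩ Farrukh: 10:20–10:40, 11:00–11:10, 11:30–12:10, 14:30–17:00.
Viktor ∩ Farrukh ∩ Freya: 11:50–12:10, 14:30–15:20, 15:30–17:00.
Viktor ∩ Farrukh ∩ Freya ∩ Ravi: 15:10–15:20, 15:30–15:40.
Viktor ∩ Farrukh ∩ Freya ∩ Ravi ∩ Oksana: 15:10–15:20, 15:30–15:40.
Restricted to 11:10–16:30: 15:10–15:20, 15:30–15:40.
Windows ≥ 90 min: (none).

none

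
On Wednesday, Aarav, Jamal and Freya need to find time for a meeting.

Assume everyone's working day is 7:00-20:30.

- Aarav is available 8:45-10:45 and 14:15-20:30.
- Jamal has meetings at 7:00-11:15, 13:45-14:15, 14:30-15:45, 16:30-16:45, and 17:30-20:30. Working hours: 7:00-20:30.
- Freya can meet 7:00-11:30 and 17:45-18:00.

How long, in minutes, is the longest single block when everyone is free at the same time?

0 minutes

Jamal free within 07:00–20:30: 11:15–13:45, 14:15–14:30, 15:45–16:30, 16:45–17:30.
Aarav ∩ Jamal: 14:15–14:30, 15:45–16:30, 16:45–17:30.
Aarav ∩ Jamal ∩ Freya: (none).
No common window.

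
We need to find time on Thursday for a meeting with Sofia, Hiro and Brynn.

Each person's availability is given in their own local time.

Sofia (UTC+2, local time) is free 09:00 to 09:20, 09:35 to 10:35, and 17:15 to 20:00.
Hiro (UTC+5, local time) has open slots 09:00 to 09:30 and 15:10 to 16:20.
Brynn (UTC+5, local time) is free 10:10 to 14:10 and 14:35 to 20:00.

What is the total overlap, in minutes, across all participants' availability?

0 minutes

Sofia → UTC: 07:00–07:20, 07:35–08:35, 15:15–18:00.
Hiro → UTC: 04:00–04:30, 10:10–11:20.
Brynn → UTC: 05:10–09:10, 09:35–15:00.
Sofia ∩ Hiro: (none).
Sofia ∩ Hiro ∩ Brynn: (none).
Total common minutes: 0.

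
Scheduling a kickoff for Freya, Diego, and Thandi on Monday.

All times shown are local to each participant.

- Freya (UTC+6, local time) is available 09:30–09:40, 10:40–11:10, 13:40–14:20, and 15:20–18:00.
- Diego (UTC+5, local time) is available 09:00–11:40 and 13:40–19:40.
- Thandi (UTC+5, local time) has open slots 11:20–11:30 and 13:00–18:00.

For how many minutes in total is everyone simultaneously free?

Freya → UTC: 03:30–03:40, 04:40–05:10, 07:40–08:20, 09:20–12:00.
Diego → UTC: 04:00–06:40, 08:40–14:40.
Thandi → UTC: 06:20–06:30, 08:00–13:00.
Freya ∩ Diego: 04:40–05:10, 09:20–12:00.
Freya ∩ Diego ∩ Thandi: 09:20–12:00.
Total common minutes: 160.

160 minutes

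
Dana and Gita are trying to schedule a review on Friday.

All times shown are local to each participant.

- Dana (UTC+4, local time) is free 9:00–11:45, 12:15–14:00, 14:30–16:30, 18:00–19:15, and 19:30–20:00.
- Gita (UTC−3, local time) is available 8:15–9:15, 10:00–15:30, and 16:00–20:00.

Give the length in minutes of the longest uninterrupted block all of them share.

75 minutes

Dana → UTC: 05:00–07:45, 08:15–10:00, 10:30–12:30, 14:00–15:15, 15:30–16:00.
Gita → UTC: 11:15–12:15, 13:00–18:30, 19:00–23:00.
Dana ∩ Gita: 11:15–12:15, 14:00–15:15, 15:30–16:00.
Common window lengths: 60, 75, 30 min; longest is 75.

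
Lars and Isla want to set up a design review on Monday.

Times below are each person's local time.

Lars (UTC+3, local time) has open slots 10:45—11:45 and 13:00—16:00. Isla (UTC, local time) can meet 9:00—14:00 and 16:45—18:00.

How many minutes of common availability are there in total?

180 minutes

Lars → UTC: 07:45–08:45, 10:00–13:00.
Isla → UTC: 09:00–14:00, 16:45–18:00.
Lars ∩ Isla: 10:00–13:00.
Total common minutes: 180.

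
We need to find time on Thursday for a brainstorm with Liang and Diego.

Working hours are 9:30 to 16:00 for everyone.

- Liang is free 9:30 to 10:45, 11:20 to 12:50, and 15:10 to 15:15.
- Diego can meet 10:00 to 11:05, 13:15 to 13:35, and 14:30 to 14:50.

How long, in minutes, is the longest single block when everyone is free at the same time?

Liang ∩ Diego: 10:00–10:45.
Single common window of 45 minutes.

45 minutes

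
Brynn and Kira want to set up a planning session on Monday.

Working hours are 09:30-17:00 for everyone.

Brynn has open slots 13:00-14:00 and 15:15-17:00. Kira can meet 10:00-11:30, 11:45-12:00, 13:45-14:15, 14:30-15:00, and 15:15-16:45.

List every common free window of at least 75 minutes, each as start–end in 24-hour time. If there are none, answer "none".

Brynn ∩ Kira: 13:45–14:00, 15:15–16:45.
Windows ≥ 75 min: 15:15–16:45.

15:15–16:45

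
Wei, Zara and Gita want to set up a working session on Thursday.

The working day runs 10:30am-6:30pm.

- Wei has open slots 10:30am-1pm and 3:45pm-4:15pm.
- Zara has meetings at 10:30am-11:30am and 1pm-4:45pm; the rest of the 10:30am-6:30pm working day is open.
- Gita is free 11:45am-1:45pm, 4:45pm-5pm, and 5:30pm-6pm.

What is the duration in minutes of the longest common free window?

75 minutes

Zara free within 10:30–18:30: 11:30–13:00, 16:45–18:30.
Wei ∩ Zara: 11:30–13:00.
Wei ∩ Zara ∩ Gita: 11:45–13:00.
Single common window of 75 minutes.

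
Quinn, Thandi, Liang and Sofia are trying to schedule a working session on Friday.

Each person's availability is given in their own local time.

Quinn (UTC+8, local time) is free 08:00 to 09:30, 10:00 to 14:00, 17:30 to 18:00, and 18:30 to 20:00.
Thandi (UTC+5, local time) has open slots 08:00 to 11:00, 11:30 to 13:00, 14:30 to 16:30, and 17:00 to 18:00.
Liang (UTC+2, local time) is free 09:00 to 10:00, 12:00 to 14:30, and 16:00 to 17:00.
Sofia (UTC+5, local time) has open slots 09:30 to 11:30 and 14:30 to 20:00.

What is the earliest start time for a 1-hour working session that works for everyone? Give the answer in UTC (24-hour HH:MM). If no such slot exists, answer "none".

Quinn → UTC: 00:00–01:30, 02:00–06:00, 09:30–10:00, 10:30–12:00.
Thandi → UTC: 03:00–06:00, 06:30–08:00, 09:30–11:30, 12:00–13:00.
Liang → UTC: 07:00–08:00, 10:00–12:30, 14:00–15:00.
Sofia → UTC: 04:30–06:30, 09:30–15:00.
Quinn ∩ Thandi: 03:00–06:00, 09:30–10:00, 10:30–11:30.
Quinn ∩ Thandi ∩ Liang: 10:30–11:30.
Quinn ∩ Thandi ∩ Liang ∩ Sofia: 10:30–11:30.
Windows ≥ 60 min: 10:30–11:30.
Earliest such window starts at 10:30.

10:30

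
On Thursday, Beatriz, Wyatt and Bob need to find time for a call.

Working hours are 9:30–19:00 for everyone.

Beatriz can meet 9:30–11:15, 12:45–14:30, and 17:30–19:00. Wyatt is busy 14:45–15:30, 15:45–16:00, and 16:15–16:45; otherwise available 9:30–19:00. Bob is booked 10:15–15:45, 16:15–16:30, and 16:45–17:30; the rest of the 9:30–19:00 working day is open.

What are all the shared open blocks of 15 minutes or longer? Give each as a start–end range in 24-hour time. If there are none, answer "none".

Wyatt free within 09:30–19:00: 09:30–14:45, 15:30–15:45, 16:00–16:15, 16:45–19:00.
Bob free within 09:30–19:00: 09:30–10:15, 15:45–16:15, 16:30–16:45, 17:30–19:00.
Beatriz ∩ Wyatt: 09:30–11:15, 12:45–14:30, 17:30–19:00.
Beatriz ∩ Wyatt ∩ Bob: 09:30–10:15, 17:30–19:00.
Windows ≥ 15 min: 09:30–10:15, 17:30–19:00.

09:30–10:15, 17:30–19:00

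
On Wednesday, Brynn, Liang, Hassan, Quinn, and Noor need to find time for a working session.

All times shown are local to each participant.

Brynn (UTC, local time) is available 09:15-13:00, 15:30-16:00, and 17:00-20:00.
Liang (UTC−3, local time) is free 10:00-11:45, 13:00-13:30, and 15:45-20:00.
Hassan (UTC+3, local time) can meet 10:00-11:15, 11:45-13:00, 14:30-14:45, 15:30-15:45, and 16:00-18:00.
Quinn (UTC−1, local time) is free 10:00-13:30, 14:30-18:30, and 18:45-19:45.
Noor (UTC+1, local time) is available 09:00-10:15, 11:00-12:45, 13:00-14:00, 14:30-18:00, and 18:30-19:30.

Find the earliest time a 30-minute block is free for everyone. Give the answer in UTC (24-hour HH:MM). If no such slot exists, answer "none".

Brynn → UTC: 09:15–13:00, 15:30–16:00, 17:00–20:00.
Liang → UTC: 13:00–14:45, 16:00–16:30, 18:45–23:00.
Hassan → UTC: 07:00–08:15, 08:45–10:00, 11:30–11:45, 12:30–12:45, 13:00–15:00.
Quinn → UTC: 11:00–14:30, 15:30–19:30, 19:45–20:45.
Noor → UTC: 08:00–09:15, 10:00–11:45, 12:00–13:00, 13:30–17:00, 17:30–18:30.
Brynn ∩ Liang: 18:45–20:00.
Brynn ∩ Liang ∩ Hassan: (none).
Brynn ∩ Liang ∩ Hassan ∩ Quinn: (none).
Brynn ∩ Liang ∩ Hassan ∩ Quinn ∩ Noor: (none).
Windows ≥ 30 min: (none).

none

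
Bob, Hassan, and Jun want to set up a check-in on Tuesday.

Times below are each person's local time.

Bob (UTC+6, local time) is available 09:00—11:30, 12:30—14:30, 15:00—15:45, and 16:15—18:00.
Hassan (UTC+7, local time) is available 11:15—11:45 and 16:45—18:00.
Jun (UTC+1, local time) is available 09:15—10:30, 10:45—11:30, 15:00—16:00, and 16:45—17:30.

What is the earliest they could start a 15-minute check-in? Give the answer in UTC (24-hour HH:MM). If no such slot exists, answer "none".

Bob → UTC: 03:00–05:30, 06:30–08:30, 09:00–09:45, 10:15–12:00.
Hassan → UTC: 04:15–04:45, 09:45–11:00.
Jun → UTC: 08:15–09:30, 09:45–10:30, 14:00–15:00, 15:45–16:30.
Bob ∩ Hassan: 04:15–04:45, 10:15–11:00.
Bob ∩ Hassan ∩ Jun: 10:15–10:30.
Windows ≥ 15 min: 10:15–10:30.
Earliest such window starts at 10:15.

10:15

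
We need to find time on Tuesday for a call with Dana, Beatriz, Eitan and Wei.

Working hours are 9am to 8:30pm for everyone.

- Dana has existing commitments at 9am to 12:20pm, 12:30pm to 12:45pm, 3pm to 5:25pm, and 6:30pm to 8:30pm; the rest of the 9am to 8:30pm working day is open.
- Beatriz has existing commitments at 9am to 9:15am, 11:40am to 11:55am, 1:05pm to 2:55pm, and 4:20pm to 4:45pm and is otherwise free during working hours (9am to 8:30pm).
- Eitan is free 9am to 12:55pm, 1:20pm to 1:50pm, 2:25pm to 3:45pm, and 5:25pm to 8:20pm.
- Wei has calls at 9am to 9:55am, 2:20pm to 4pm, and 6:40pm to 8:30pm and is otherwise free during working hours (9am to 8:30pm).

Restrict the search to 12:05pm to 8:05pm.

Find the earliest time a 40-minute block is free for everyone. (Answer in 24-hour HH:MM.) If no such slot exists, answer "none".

Dana free within 09:00–20:30: 12:20–12:30, 12:45–15:00, 17:25–18:30.
Beatriz free within 09:00–20:30: 09:15–11:40, 11:55–13:05, 14:55–16:20, 16:45–20:30.
Wei free within 09:00–20:30: 09:55–14:20, 16:00–18:40.
Dana ∩ Beatriz: 12:20–12:30, 12:45–13:05, 14:55–15:00, 17:25–18:30.
Dana ∩ Beatriz ∩ Eitan: 12:20–12:30, 12:45–12:55, 14:55–15:00, 17:25–18:30.
Dana ∩ Beatriz ∩ Eitan ∩ Wei: 12:20–12:30, 12:45–12:55, 17:25–18:30.
Restricted to 12:05–20:05: 12:20–12:30, 12:45–12:55, 17:25–18:30.
Windows ≥ 40 min: 17:25–18:30.
Earliest such window starts at 17:25.

17:25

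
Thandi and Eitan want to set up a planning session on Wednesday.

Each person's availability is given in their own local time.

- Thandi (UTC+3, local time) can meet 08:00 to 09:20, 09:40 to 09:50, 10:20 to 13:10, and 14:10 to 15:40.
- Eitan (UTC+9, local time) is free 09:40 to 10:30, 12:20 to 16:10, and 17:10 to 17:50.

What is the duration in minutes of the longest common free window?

80 minutes

Thandi → UTC: 05:00–06:20, 06:40–06:50, 07:20–10:10, 11:10–12:40.
Eitan → UTC: 00:40–01:30, 03:20–07:10, 08:10–08:50.
Thandi ∩ Eitan: 05:00–06:20, 06:40–06:50, 08:10–08:50.
Common window lengths: 80, 10, 40 min; longest is 80.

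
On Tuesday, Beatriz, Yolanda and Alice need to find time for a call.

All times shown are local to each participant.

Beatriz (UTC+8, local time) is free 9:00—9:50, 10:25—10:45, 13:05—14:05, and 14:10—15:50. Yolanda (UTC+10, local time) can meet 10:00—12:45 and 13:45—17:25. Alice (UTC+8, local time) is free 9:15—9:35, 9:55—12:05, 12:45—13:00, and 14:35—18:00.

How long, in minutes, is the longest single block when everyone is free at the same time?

50 minutes

Beatriz → UTC: 01:00–01:50, 02:25–02:45, 05:05–06:05, 06:10–07:50.
Yolanda → UTC: 00:00–02:45, 03:45–07:25.
Alice → UTC: 01:15–01:35, 01:55–04:05, 04:45–05:00, 06:35–10:00.
Beatriz ∩ Yolanda: 01:00–01:50, 02:25–02:45, 05:05–06:05, 06:10–07:25.
Beatriz ∩ Yolanda ∩ Alice: 01:15–01:35, 02:25–02:45, 06:35–07:25.
Common window lengths: 20, 20, 50 min; longest is 50.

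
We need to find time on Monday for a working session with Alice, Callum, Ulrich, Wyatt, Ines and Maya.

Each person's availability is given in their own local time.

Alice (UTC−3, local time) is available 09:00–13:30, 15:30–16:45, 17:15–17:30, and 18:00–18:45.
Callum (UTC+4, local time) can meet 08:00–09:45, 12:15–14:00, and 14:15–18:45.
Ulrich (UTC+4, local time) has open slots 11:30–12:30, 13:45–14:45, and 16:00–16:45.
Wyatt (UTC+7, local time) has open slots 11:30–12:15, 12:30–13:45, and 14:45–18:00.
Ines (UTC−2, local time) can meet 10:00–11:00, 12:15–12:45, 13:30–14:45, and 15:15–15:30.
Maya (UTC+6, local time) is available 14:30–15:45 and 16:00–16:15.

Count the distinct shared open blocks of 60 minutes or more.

Alice → UTC: 12:00–16:30, 18:30–19:45, 20:15–20:30, 21:00–21:45.
Callum → UTC: 04:00–05:45, 08:15–10:00, 10:15–14:45.
Ulrich → UTC: 07:30–08:30, 09:45–10:45, 12:00–12:45.
Wyatt → UTC: 04:30–05:15, 05:30–06:45, 07:45–11:00.
Ines → UTC: 12:00–13:00, 14:15–14:45, 15:30–16:45, 17:15–17:30.
Maya → UTC: 08:30–09:45, 10:00–10:15.
Alice ∩ Callum: 12:00–14:45.
Alice ∩ Callum ∩ Ulrich: 12:00–12:45.
Alice ∩ Callum ∩ Ulrich ∩ Wyatt: (none).
Alice ∩ Callum ∩ Ulrich ∩ Wyatt ∩ Ines: (none).
Alice ∩ Callum ∩ Ulrich ∩ Wyatt ∩ Ines ∩ Maya: (none).
Windows ≥ 60 min: (none).
That's 0 windows.

0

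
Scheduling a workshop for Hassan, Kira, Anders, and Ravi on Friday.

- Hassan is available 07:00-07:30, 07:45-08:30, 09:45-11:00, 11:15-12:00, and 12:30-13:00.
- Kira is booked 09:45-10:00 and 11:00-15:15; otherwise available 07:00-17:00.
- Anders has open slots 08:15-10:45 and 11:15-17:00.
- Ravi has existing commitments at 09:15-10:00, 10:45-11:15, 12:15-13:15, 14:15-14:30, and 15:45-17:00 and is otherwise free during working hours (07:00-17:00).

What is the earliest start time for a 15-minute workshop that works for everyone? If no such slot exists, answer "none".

Kira free within 07:00–17:00: 07:00–09:45, 10:00–11:00, 15:15–17:00.
Ravi free within 07:00–17:00: 07:00–09:15, 10:00–10:45, 11:15–12:15, 13:15–14:15, 14:30–15:45.
Hassan ∩ Kira: 07:00–07:30, 07:45–08:30, 10:00–11:00.
Hassan ∩ Kira ∩ Anders: 08:15–08:30, 10:00–10:45.
Hassan ∩ Kira ∩ Anders ∩ Ravi: 08:15–08:30, 10:00–10:45.
Windows ≥ 15 min: 08:15–08:30, 10:00–10:45.
Earliest such window starts at 08:15.

08:15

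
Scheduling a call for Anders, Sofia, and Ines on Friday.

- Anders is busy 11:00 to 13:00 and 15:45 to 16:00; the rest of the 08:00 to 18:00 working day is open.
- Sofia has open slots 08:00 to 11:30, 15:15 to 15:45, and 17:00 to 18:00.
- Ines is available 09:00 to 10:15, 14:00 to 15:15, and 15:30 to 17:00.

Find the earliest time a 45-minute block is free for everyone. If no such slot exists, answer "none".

Anders free within 08:00–18:00: 08:00–11:00, 13:00–15:45, 16:00–18:00.
Anders ∩ Sofia: 08:00–11:00, 15:15–15:45, 17:00–18:00.
Anders ∩ Sofia ∩ Ines: 09:00–10:15, 15:30–15:45.
Windows ≥ 45 min: 09:00–10:15.
Earliest such window starts at 09:00.

09:00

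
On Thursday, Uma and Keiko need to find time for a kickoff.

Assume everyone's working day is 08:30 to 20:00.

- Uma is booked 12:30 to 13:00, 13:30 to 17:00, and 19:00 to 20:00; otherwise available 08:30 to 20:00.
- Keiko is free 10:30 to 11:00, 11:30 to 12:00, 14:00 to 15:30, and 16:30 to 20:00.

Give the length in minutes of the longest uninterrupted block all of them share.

Uma free within 08:30–20:00: 08:30–12:30, 13:00–13:30, 17:00–19:00.
Uma ∩ Keiko: 10:30–11:00, 11:30–12:00, 17:00–19:00.
Common window lengths: 30, 30, 120 min; longest is 120.

120 minutes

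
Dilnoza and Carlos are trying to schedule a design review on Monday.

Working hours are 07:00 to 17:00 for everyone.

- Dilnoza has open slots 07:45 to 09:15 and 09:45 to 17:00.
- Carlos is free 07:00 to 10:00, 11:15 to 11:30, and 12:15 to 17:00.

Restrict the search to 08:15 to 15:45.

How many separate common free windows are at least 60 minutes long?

2

Dilnoza ∩ Carlos: 07:45–09:15, 09:45–10:00, 11:15–11:30, 12:15–17:00.
Restricted to 08:15–15:45: 08:15–09:15, 09:45–10:00, 11:15–11:30, 12:15–15:45.
Windows ≥ 60 min: 08:15–09:15, 12:15–15:45.
That's 2 windows.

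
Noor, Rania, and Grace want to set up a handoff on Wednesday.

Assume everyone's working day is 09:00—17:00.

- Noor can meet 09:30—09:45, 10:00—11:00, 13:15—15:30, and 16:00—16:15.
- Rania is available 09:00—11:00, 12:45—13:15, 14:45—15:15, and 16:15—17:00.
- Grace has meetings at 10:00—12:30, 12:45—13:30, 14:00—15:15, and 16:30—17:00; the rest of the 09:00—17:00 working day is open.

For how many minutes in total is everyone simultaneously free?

15 minutes

Grace free within 09:00–17:00: 09:00–10:00, 12:30–12:45, 13:30–14:00, 15:15–16:30.
Noor ∩ Rania: 09:30–09:45, 10:00–11:00, 14:45–15:15.
Noor ∩ Rania ∩ Grace: 09:30–09:45.
Total common minutes: 15.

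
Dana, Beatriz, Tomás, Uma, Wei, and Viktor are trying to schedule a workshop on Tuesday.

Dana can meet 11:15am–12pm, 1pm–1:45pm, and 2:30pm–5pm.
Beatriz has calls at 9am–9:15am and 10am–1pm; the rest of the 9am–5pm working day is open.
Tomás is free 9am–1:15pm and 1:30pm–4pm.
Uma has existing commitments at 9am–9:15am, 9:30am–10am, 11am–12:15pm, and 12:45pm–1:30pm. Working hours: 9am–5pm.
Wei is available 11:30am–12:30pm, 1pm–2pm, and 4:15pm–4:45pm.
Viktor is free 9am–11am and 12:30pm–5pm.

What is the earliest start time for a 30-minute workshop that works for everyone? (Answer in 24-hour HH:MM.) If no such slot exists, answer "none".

none

Beatriz free within 09:00–17:00: 09:15–10:00, 13:00–17:00.
Uma free within 09:00–17:00: 09:15–09:30, 10:00–11:00, 12:15–12:45, 13:30–17:00.
Dana ∩ Beatriz: 13:00–13:45, 14:30–17:00.
Dana ∩ Beatriz ∩ Tomás: 13:00–13:15, 13:30–13:45, 14:30–16:00.
Dana ∩ Beatriz ∩ Tomás ∩ Uma: 13:30–13:45, 14:30–16:00.
Dana ∩ Beatriz ∩ Tomás ∩ Uma ∩ Wei: 13:30–13:45.
Dana ∩ Beatriz ∩ Tomás ∩ Uma ∩ Wei ∩ Viktor: 13:30–13:45.
Windows ≥ 30 min: (none).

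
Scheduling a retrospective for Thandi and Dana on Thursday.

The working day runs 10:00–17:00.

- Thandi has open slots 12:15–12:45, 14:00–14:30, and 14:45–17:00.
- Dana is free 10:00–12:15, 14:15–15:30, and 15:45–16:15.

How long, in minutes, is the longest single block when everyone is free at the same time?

Thandi ∩ Dana: 14:15–14:30, 14:45–15:30, 15:45–16:15.
Common window lengths: 15, 45, 30 min; longest is 45.

45 minutes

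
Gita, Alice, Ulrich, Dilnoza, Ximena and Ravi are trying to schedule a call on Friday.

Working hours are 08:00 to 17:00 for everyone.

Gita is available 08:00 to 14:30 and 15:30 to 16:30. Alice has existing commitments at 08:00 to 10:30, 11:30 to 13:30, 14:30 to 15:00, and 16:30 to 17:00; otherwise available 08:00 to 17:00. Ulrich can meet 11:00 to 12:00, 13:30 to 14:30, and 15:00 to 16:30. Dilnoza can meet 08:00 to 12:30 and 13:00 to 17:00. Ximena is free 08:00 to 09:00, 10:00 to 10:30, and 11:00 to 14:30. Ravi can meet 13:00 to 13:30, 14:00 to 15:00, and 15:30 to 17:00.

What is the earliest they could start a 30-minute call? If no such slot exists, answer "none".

Alice free within 08:00–17:00: 10:30–11:30, 13:30–14:30, 15:00–16:30.
Gita ∩ Alice: 10:30–11:30, 13:30–14:30, 15:30–16:30.
Gita ∩ Alice ∩ Ulrich: 11:00–11:30, 13:30–14:30, 15:30–16:30.
Gita ∩ Alice ∩ Ulrich ∩ Dilnoza: 11:00–11:30, 13:30–14:30, 15:30–16:30.
Gita ∩ Alice ∩ Ulrich ∩ Dilnoza ∩ Ximena: 11:00–11:30, 13:30–14:30.
Gita ∩ Alice ∩ Ulrich ∩ Dilnoza ∩ Ximena ∩ Ravi: 14:00–14:30.
Windows ≥ 30 min: 14:00–14:30.
Earliest such window starts at 14:00.

14:00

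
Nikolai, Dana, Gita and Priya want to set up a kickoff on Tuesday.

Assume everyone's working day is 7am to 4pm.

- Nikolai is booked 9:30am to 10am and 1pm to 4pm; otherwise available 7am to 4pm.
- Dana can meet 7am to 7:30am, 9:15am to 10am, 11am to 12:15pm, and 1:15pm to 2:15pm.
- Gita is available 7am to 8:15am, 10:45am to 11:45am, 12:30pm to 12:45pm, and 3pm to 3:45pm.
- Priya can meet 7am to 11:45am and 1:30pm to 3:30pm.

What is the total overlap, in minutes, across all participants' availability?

Nikolai free within 07:00–16:00: 07:00–09:30, 10:00–13:00.
Nikolai ∩ Dana: 07:00–07:30, 09:15–09:30, 11:00–12:15.
Nikolai ∩ Dana ∩ Gita: 07:00–07:30, 11:00–11:45.
Nikolai ∩ Dana ∩ Gita ∩ Priya: 07:00–07:30, 11:00–11:45.
Total common minutes: 30 + 45 = 75.

75 minutes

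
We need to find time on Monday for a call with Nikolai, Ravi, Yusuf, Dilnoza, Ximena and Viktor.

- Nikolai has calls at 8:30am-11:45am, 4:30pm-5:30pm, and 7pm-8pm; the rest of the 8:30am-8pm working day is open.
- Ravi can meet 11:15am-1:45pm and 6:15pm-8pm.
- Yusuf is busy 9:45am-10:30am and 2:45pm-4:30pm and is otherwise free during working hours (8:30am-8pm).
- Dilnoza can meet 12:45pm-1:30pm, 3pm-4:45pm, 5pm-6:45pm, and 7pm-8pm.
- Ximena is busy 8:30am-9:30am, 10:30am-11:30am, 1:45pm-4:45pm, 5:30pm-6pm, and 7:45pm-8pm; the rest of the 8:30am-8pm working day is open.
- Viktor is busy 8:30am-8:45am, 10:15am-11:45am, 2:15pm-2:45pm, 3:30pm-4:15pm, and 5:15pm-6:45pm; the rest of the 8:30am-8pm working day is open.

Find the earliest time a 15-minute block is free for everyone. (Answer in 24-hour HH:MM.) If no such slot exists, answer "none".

Nikolai free within 08:30–20:00: 11:45–16:30, 17:30–19:00.
Yusuf free within 08:30–20:00: 08:30–09:45, 10:30–14:45, 16:30–20:00.
Ximena free within 08:30–20:00: 09:30–10:30, 11:30–13:45, 16:45–17:30, 18:00–19:45.
Viktor free within 08:30–20:00: 08:45–10:15, 11:45–14:15, 14:45–15:30, 16:15–17:15, 18:45–20:00.
Nikolai ∩ Ravi: 11:45–13:45, 18:15–19:00.
Nikolai ∩ Ravi ∩ Yusuf: 11:45–13:45, 18:15–19:00.
Nikolai ∩ Ravi ∩ Yusuf ∩ Dilnoza: 12:45–13:30, 18:15–18:45.
Nikolai ∩ Ravi ∩ Yusuf ∩ Dilnoza ∩ Ximena: 12:45–13:30, 18:15–18:45.
Nikolai ∩ Ravi ∩ Yusuf ∩ Dilnoza ∩ Ximena ∩ Viktor: 12:45–13:30.
Windows ≥ 15 min: 12:45–13:30.
Earliest such window starts at 12:45.

12:45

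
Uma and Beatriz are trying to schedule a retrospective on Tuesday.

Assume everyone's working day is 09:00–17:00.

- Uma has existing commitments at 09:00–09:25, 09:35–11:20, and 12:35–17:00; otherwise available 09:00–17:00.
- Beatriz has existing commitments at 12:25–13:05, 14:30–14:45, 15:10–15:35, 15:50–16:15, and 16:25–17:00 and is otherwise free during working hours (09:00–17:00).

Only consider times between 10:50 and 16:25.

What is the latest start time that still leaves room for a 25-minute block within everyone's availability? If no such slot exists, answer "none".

12:00

Uma free within 09:00–17:00: 09:25–09:35, 11:20–12:35.
Beatriz free within 09:00–17:00: 09:00–12:25, 13:05–14:30, 14:45–15:10, 15:35–15:50, 16:15–16:25.
Uma ∩ Beatriz: 09:25–09:35, 11:20–12:25.
Restricted to 10:50–16:25: 11:20–12:25.
Windows ≥ 25 min: 11:20–12:25.
Latest start in the last window 11:20–12:25 is 12:25 − 25 min = 12:00.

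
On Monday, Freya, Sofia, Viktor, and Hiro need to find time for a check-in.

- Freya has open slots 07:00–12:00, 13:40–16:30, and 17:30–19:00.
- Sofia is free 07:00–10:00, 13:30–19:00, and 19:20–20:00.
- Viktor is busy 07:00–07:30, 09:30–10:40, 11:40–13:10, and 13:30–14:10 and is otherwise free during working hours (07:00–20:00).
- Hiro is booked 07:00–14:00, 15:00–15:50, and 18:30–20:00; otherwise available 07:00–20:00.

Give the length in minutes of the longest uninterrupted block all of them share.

60 minutes

Viktor free within 07:00–20:00: 07:30–09:30, 10:40–11:40, 13:10–13:30, 14:10–20:00.
Hiro free within 07:00–20:00: 14:00–15:00, 15:50–18:30.
Freya ∩ Sofia: 07:00–10:00, 13:40–16:30, 17:30–19:00.
Freya ∩ Sofia ∩ Viktor: 07:30–09:30, 14:10–16:30, 17:30–19:00.
Freya ∩ Sofia ∩ Viktor ∩ Hiro: 14:10–15:00, 15:50–16:30, 17:30–18:30.
Common window lengths: 50, 40, 60 min; longest is 60.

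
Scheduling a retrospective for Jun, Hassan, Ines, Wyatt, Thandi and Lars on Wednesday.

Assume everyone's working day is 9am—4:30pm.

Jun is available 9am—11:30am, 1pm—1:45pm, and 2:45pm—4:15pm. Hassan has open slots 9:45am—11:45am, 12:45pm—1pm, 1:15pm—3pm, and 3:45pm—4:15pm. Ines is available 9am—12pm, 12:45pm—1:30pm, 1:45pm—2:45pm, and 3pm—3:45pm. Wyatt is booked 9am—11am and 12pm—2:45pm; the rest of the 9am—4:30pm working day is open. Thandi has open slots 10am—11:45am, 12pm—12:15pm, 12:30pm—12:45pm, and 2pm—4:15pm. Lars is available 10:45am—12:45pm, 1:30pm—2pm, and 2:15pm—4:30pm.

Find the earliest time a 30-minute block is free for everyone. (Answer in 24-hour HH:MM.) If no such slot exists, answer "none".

11:00

Wyatt free within 09:00–16:30: 11:00–12:00, 14:45–16:30.
Jun ∩ Hassan: 09:45–11:30, 13:15–13:45, 14:45–15:00, 15:45–16:15.
Jun ∩ Hassan ∩ Ines: 09:45–11:30, 13:15–13:30.
Jun ∩ Hassan ∩ Ines ∩ Wyatt: 11:00–11:30.
Jun ∩ Hassan ∩ Ines ∩ Wyatt ∩ Thandi: 11:00–11:30.
Jun ∩ Hassan ∩ Ines ∩ Wyatt ∩ Thandi ∩ Lars: 11:00–11:30.
Windows ≥ 30 min: 11:00–11:30.
Earliest such window starts at 11:00.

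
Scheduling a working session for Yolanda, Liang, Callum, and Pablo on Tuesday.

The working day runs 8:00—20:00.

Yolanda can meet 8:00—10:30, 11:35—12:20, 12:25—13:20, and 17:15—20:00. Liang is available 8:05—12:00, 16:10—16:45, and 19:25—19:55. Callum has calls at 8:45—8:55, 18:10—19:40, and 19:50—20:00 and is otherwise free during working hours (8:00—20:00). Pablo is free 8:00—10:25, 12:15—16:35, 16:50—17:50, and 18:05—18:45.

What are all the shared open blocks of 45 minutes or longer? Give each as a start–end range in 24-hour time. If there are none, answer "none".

08:55–10:25

Callum free within 08:00–20:00: 08:00–08:45, 08:55–18:10, 19:40–19:50.
Yolanda ∩ Liang: 08:05–10:30, 11:35–12:00, 19:25–19:55.
Yolanda ∩ Liang ∩ Callum: 08:05–08:45, 08:55–10:30, 11:35–12:00, 19:40–19:50.
Yolanda ∩ Liang ∩ Callum ∩ Pablo: 08:05–08:45, 08:55–10:25.
Windows ≥ 45 min: 08:55–10:25.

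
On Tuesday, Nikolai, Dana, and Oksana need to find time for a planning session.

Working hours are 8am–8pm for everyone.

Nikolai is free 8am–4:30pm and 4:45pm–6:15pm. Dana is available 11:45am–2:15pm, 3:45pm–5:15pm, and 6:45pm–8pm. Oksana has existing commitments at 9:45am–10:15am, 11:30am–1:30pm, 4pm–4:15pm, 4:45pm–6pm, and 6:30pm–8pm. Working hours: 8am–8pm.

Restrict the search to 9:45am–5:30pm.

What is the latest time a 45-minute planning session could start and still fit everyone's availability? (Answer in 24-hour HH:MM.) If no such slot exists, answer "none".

13:30

Oksana free within 08:00–20:00: 08:00–09:45, 10:15–11:30, 13:30–16:00, 16:15–16:45, 18:00–18:30.
Nikolai ∩ Dana: 11:45–14:15, 15:45–16:30, 16:45–17:15.
Nikolai ∩ Dana ∩ Oksana: 13:30–14:15, 15:45–16:00, 16:15–16:30.
Restricted to 09:45–17:30: 13:30–14:15, 15:45–16:00, 16:15–16:30.
Windows ≥ 45 min: 13:30–14:15.
Latest start in the last window 13:30–14:15 is 14:15 − 45 min = 13:30.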